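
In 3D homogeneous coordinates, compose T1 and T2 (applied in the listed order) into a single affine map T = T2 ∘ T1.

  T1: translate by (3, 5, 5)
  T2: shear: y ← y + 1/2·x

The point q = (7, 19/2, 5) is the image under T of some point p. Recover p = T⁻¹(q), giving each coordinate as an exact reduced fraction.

p = (4, 1, 0)

T1 = [1 0 0 3; 0 1 0 5; 0 0 1 5; 0 0 0 1]
T2·T1 = [1 0 0 3; 1/2 1 0 13/2; 0 0 1 5; 0 0 0 1]
det M = 1; M⁻¹ = [1 0 0 -3; -1/2 1 0 -5; 0 0 1 -5; 0 0 0 1]
M⁻¹ · (7, 19/2, 5)ᵀ = (4, 1, 0)ᵀ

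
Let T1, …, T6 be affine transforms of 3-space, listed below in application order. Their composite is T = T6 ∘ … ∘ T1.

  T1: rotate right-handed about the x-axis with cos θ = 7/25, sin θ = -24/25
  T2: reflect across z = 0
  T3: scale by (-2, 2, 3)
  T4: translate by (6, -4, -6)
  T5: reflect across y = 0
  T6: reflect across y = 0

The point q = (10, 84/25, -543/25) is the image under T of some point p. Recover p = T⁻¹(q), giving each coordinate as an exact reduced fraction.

T1 = [1 0 0 0; 0 7/25 24/25 0; 0 -24/25 7/25 0; 0 0 0 1]
T2·T1 = [1 0 0 0; 0 7/25 24/25 0; 0 24/25 -7/25 0; 0 0 0 1]
T3·…·T1 = [-2 0 0 0; 0 14/25 48/25 0; 0 72/25 -21/25 0; 0 0 0 1]
T4·…·T1 = [-2 0 0 6; 0 14/25 48/25 -4; 0 72/25 -21/25 -6; 0 0 0 1]
T5·…·T1 = [-2 0 0 6; 0 -14/25 -48/25 4; 0 72/25 -21/25 -6; 0 0 0 1]
T6·…·T1 = [-2 0 0 6; 0 14/25 48/25 -4; 0 72/25 -21/25 -6; 0 0 0 1]
det M = 12; M⁻¹ = [-1/2 0 0 3; 0 7/50 8/25 62/25; 0 12/25 -7/75 34/25; 0 0 0 1]
M⁻¹ · (10, 84/25, -543/25)ᵀ = (-2, -4, 5)ᵀ

p = (-2, -4, 5)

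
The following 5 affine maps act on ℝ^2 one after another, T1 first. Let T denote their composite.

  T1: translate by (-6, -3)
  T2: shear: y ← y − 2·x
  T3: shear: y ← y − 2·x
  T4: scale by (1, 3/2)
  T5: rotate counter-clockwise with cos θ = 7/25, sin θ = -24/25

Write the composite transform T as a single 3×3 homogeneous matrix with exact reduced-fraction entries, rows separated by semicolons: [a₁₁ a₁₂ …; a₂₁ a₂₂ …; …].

T1 = [1 0 -6; 0 1 -3; 0 0 1]
T2·T1 = [1 0 -6; -2 1 9; 0 0 1]
T3·…·T1 = [1 0 -6; -4 1 21; 0 0 1]
T4·…·T1 = [1 0 -6; -6 3/2 63/2; 0 0 1]
T5·…·T1 = [-137/25 36/25 714/25; -66/25 21/50 729/50; 0 0 1]

T = [-137/25 36/25 714/25; -66/25 21/50 729/50; 0 0 1]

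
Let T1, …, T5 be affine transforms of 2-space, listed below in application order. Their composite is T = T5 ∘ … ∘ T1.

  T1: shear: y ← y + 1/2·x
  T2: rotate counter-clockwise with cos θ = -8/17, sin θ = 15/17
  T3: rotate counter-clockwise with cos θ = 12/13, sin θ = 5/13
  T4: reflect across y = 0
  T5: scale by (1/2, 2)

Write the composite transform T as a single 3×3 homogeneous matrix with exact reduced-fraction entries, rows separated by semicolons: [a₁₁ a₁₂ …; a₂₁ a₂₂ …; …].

T1 = [1 0 0; 1/2 1 0; 0 0 1]
T2·T1 = [-31/34 -15/17 0; 11/17 -8/17 0; 0 0 1]
T3·…·T1 = [-241/221 -140/221 0; 109/442 -171/221 0; 0 0 1]
T4·…·T1 = [-241/221 -140/221 0; -109/442 171/221 0; 0 0 1]
T5·…·T1 = [-241/442 -70/221 0; -109/221 342/221 0; 0 0 1]

T = [-241/442 -70/221 0; -109/221 342/221 0; 0 0 1]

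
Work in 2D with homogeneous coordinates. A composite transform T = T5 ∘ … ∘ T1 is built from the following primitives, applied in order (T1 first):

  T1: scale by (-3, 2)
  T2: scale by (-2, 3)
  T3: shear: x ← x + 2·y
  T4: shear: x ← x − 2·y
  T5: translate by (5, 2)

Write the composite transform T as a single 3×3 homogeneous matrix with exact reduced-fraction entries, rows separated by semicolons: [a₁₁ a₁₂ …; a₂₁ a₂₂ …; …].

T = [6 0 5; 0 6 2; 0 0 1]

T1 = [-3 0 0; 0 2 0; 0 0 1]
T2·T1 = [6 0 0; 0 6 0; 0 0 1]
T3·…·T1 = [6 12 0; 0 6 0; 0 0 1]
T4·…·T1 = [6 0 0; 0 6 0; 0 0 1]
T5·…·T1 = [6 0 5; 0 6 2; 0 0 1]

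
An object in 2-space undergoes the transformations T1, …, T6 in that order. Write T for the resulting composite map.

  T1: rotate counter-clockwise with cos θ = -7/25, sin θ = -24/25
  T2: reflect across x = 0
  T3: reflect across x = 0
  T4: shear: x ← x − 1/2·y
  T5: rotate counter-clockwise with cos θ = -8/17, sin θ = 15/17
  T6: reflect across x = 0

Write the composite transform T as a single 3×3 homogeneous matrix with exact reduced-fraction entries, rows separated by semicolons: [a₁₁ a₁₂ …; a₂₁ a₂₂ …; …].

T1 = [-7/25 24/25 0; -24/25 -7/25 0; 0 0 1]
T2·T1 = [7/25 -24/25 0; -24/25 -7/25 0; 0 0 1]
T3·…·T1 = [-7/25 24/25 0; -24/25 -7/25 0; 0 0 1]
T4·…·T1 = [1/5 11/10 0; -24/25 -7/25 0; 0 0 1]
T5·…·T1 = [64/85 -23/85 0; 267/425 937/850 0; 0 0 1]
T6·…·T1 = [-64/85 23/85 0; 267/425 937/850 0; 0 0 1]

T = [-64/85 23/85 0; 267/425 937/850 0; 0 0 1]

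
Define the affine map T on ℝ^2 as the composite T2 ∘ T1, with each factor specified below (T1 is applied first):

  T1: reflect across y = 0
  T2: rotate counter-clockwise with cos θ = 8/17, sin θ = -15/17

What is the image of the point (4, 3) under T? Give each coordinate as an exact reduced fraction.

T1 reflect across y = 0: (4, 3) → (4, -3)
T2 rotate counter-clockwise with cos θ = 8/17, sin θ = -15/17: (4, -3) → (-13/17, -84/17)

T(p) = (-13/17, -84/17)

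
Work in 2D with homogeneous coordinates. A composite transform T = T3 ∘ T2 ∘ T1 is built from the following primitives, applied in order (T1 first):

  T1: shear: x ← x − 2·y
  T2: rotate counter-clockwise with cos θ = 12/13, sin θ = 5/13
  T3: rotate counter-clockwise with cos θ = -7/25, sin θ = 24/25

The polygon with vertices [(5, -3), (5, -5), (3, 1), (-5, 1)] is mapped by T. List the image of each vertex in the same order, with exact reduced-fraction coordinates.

T1 shear: x ← x − 2·y: (5, -3) → (11, -3); (5, -5) → (15, -5); (3, 1) → (1, 1); (-5, 1) → (-7, 1)
T2 rotate counter-clockwise with cos θ = 12/13, sin θ = 5/13: (11, -3) → (147/13, 19/13); (15, -5) → (205/13, 15/13); (1, 1) → (7/13, 17/13); (-7, 1) → (-89/13, -23/13)
T3 rotate counter-clockwise with cos θ = -7/25, sin θ = 24/25: (147/13, 19/13) → (-297/65, 679/65); (205/13, 15/13) → (-359/65, 963/65); (7/13, 17/13) → (-457/325, 49/325); (-89/13, -23/13) → (47/13, -79/13)

image vertices: (-297/65, 679/65), (-359/65, 963/65), (-457/325, 49/325), (47/13, -79/13)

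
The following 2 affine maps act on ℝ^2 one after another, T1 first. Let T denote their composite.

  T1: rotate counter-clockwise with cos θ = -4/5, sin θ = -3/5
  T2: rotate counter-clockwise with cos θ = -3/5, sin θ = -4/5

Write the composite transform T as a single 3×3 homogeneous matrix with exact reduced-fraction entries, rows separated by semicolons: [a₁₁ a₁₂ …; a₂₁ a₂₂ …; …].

T1 = [-4/5 3/5 0; -3/5 -4/5 0; 0 0 1]
T2·T1 = [0 -1 0; 1 0 0; 0 0 1]

T = [0 -1 0; 1 0 0; 0 0 1]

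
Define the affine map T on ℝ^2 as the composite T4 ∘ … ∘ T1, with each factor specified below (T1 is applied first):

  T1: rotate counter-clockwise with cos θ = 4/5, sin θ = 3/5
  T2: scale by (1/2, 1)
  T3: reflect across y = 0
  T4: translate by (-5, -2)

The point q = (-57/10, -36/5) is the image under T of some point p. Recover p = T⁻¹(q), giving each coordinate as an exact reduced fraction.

p = (2, 5)

T1 = [4/5 -3/5 0; 3/5 4/5 0; 0 0 1]
T2·T1 = [2/5 -3/10 0; 3/5 4/5 0; 0 0 1]
T3·…·T1 = [2/5 -3/10 0; -3/5 -4/5 0; 0 0 1]
T4·…·T1 = [2/5 -3/10 -5; -3/5 -4/5 -2; 0 0 1]
det M = -1/2; M⁻¹ = [8/5 -3/5 34/5; -6/5 -4/5 -38/5; 0 0 1]
M⁻¹ · (-57/10, -36/5)ᵀ = (2, 5)ᵀ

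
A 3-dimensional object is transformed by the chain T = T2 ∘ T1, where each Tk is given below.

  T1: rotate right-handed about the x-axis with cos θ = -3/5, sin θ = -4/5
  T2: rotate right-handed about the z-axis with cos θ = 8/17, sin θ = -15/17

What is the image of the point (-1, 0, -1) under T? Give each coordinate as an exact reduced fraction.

T(p) = (-20/17, 43/85, 3/5)

T1 rotate right-handed about the x-axis with cos θ = -3/5, sin θ = -4/5: (-1, 0, -1) → (-1, -4/5, 3/5)
T2 rotate right-handed about the z-axis with cos θ = 8/17, sin θ = -15/17: (-1, -4/5, 3/5) → (-20/17, 43/85, 3/5)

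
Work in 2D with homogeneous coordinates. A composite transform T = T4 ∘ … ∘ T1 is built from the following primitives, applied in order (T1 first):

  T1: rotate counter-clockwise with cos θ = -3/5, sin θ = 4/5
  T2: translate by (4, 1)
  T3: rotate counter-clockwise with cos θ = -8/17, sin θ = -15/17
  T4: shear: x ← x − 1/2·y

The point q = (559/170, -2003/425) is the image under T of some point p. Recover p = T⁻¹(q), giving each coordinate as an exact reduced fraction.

T1 = [-3/5 -4/5 0; 4/5 -3/5 0; 0 0 1]
T2·T1 = [-3/5 -4/5 4; 4/5 -3/5 1; 0 0 1]
T3·…·T1 = [84/85 -13/85 -1; 13/85 84/85 -4; 0 0 1]
T4·…·T1 = [31/34 -11/17 1; 13/85 84/85 -4; 0 0 1]
det M = 1; M⁻¹ = [84/85 11/17 8/5; -13/85 31/34 19/5; 0 0 1]
M⁻¹ · (559/170, -2003/425)ᵀ = (9/5, -1)ᵀ

p = (9/5, -1)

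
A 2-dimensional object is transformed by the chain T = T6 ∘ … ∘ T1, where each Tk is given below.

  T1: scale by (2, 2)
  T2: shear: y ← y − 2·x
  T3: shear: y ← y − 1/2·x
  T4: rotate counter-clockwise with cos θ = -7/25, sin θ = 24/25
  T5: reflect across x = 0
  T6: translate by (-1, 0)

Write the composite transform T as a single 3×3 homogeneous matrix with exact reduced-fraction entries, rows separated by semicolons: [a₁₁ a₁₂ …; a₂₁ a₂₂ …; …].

T = [-106/25 48/25 -1; 83/25 -14/25 0; 0 0 1]

T1 = [2 0 0; 0 2 0; 0 0 1]
T2·T1 = [2 0 0; -4 2 0; 0 0 1]
T3·…·T1 = [2 0 0; -5 2 0; 0 0 1]
T4·…·T1 = [106/25 -48/25 0; 83/25 -14/25 0; 0 0 1]
T5·…·T1 = [-106/25 48/25 0; 83/25 -14/25 0; 0 0 1]
T6·…·T1 = [-106/25 48/25 -1; 83/25 -14/25 0; 0 0 1]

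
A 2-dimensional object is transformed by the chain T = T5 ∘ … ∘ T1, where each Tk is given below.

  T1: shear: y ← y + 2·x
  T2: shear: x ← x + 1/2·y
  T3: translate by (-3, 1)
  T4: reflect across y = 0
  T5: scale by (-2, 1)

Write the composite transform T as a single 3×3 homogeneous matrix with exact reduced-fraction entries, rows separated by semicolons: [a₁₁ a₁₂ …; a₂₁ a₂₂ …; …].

T1 = [1 0 0; 2 1 0; 0 0 1]
T2·T1 = [2 1/2 0; 2 1 0; 0 0 1]
T3·…·T1 = [2 1/2 -3; 2 1 1; 0 0 1]
T4·…·T1 = [2 1/2 -3; -2 -1 -1; 0 0 1]
T5·…·T1 = [-4 -1 6; -2 -1 -1; 0 0 1]

T = [-4 -1 6; -2 -1 -1; 0 0 1]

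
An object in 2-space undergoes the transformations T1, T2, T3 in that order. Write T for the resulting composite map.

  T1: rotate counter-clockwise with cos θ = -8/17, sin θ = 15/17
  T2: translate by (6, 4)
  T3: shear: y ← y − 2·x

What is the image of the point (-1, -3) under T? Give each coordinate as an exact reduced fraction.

T1 rotate counter-clockwise with cos θ = -8/17, sin θ = 15/17: (-1, -3) → (53/17, 9/17)
T2 translate by (6, 4): (53/17, 9/17) → (155/17, 77/17)
T3 shear: y ← y − 2·x: (155/17, 77/17) → (155/17, -233/17)

T(p) = (155/17, -233/17)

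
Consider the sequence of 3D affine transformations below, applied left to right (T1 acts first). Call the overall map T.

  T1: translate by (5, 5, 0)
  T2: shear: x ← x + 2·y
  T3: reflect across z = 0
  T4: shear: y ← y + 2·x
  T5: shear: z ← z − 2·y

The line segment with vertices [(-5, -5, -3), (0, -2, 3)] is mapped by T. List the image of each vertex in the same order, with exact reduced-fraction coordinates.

T1 translate by (5, 5, 0): (-5, -5, -3) → (0, 0, -3); (0, -2, 3) → (5, 3, 3)
T2 shear: x ← x + 2·y: (0, 0, -3) → (0, 0, -3); (5, 3, 3) → (11, 3, 3)
T3 reflect across z = 0: (0, 0, -3) → (0, 0, 3); (11, 3, 3) → (11, 3, -3)
T4 shear: y ← y + 2·x: (0, 0, 3) → (0, 0, 3); (11, 3, -3) → (11, 25, -3)
T5 shear: z ← z − 2·y: (0, 0, 3) → (0, 0, 3); (11, 25, -3) → (11, 25, -53)

image vertices: (0, 0, 3), (11, 25, -53)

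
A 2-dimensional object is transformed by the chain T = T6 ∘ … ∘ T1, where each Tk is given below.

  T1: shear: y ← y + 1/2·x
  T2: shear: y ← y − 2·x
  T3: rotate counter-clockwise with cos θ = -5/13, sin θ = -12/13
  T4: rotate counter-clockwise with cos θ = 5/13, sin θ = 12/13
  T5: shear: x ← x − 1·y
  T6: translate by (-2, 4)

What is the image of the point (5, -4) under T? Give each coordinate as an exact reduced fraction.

T(p) = (1691/338, -2585/338)

T1 shear: y ← y + 1/2·x: (5, -4) → (5, -3/2)
T2 shear: y ← y − 2·x: (5, -3/2) → (5, -23/2)
T3 rotate counter-clockwise with cos θ = -5/13, sin θ = -12/13: (5, -23/2) → (-163/13, -5/26)
T4 rotate counter-clockwise with cos θ = 5/13, sin θ = 12/13: (-163/13, -5/26) → (-785/169, -3937/338)
T5 shear: x ← x − 1·y: (-785/169, -3937/338) → (2367/338, -3937/338)
T6 translate by (-2, 4): (2367/338, -3937/338) → (1691/338, -2585/338)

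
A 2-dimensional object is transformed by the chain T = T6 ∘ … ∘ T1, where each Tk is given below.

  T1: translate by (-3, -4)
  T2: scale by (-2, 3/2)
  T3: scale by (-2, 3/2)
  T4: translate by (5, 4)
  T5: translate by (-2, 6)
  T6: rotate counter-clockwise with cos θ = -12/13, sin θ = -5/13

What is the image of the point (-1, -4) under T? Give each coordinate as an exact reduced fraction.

T1 translate by (-3, -4): (-1, -4) → (-4, -8)
T2 scale by (-2, 3/2): (-4, -8) → (8, -12)
T3 scale by (-2, 3/2): (8, -12) → (-16, -18)
T4 translate by (5, 4): (-16, -18) → (-11, -14)
T5 translate by (-2, 6): (-11, -14) → (-13, -8)
T6 rotate counter-clockwise with cos θ = -12/13, sin θ = -5/13: (-13, -8) → (116/13, 161/13)

T(p) = (116/13, 161/13)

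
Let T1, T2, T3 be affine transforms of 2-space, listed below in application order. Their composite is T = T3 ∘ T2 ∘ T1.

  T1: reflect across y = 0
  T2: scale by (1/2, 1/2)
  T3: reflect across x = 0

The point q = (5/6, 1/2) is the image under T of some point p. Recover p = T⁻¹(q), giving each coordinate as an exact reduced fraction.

T1 = [1 0 0; 0 -1 0; 0 0 1]
T2·T1 = [1/2 0 0; 0 -1/2 0; 0 0 1]
T3·…·T1 = [-1/2 0 0; 0 -1/2 0; 0 0 1]
det M = 1/4; M⁻¹ = [-2 0 0; 0 -2 0; 0 0 1]
M⁻¹ · (5/6, 1/2)ᵀ = (-5/3, -1)ᵀ

p = (-5/3, -1)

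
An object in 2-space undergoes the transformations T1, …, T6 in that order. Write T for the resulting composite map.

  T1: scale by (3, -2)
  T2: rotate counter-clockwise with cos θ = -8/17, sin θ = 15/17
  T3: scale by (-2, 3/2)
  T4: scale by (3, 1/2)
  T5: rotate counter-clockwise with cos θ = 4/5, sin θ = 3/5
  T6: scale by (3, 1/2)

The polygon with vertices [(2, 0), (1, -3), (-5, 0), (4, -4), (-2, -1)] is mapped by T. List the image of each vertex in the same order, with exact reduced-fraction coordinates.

image vertices: (5697/170, 567/85), (32913/340, 2043/170), (-5697/68, -567/34), (14769/85, 2118/85), (-1161/170, -321/85)

T1 scale by (3, -2): (2, 0) → (6, 0); (1, -3) → (3, 6); (-5, 0) → (-15, 0); (4, -4) → (12, 8); (-2, -1) → (-6, 2)
T2 rotate counter-clockwise with cos θ = -8/17, sin θ = 15/17: (6, 0) → (-48/17, 90/17); (3, 6) → (-114/17, -3/17); (-15, 0) → (120/17, -225/17); (12, 8) → (-216/17, 116/17); (-6, 2) → (18/17, -106/17)
T3 scale by (-2, 3/2): (-48/17, 90/17) → (96/17, 135/17); (-114/17, -3/17) → (228/17, -9/34); (120/17, -225/17) → (-240/17, -675/34); (-216/17, 116/17) → (432/17, 174/17); (18/17, -106/17) → (-36/17, -159/17)
T4 scale by (3, 1/2): (96/17, 135/17) → (288/17, 135/34); (228/17, -9/34) → (684/17, -9/68); (-240/17, -675/34) → (-720/17, -675/68); (432/17, 174/17) → (1296/17, 87/17); (-36/17, -159/17) → (-108/17, -159/34)
T5 rotate counter-clockwise with cos θ = 4/5, sin θ = 3/5: (288/17, 135/34) → (1899/170, 1134/85); (684/17, -9/68) → (10971/340, 2043/85); (-720/17, -675/68) → (-1899/68, -567/17); (1296/17, 87/17) → (4923/85, 4236/85); (-108/17, -159/34) → (-387/170, -642/85)
T6 scale by (3, 1/2): (1899/170, 1134/85) → (5697/170, 567/85); (10971/340, 2043/85) → (32913/340, 2043/170); (-1899/68, -567/17) → (-5697/68, -567/34); (4923/85, 4236/85) → (14769/85, 2118/85); (-387/170, -642/85) → (-1161/170, -321/85)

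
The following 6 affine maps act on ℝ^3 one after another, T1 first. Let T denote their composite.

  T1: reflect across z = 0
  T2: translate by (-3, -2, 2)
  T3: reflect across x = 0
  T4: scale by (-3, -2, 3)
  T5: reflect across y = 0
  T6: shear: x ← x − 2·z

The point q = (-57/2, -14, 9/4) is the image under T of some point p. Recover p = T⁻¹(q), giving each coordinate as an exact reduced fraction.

p = (-5, -5, 5/4)

T1 = [1 0 0 0; 0 1 0 0; 0 0 -1 0; 0 0 0 1]
T2·T1 = [1 0 0 -3; 0 1 0 -2; 0 0 -1 2; 0 0 0 1]
T3·…·T1 = [-1 0 0 3; 0 1 0 -2; 0 0 -1 2; 0 0 0 1]
T4·…·T1 = [3 0 0 -9; 0 -2 0 4; 0 0 -3 6; 0 0 0 1]
T5·…·T1 = [3 0 0 -9; 0 2 0 -4; 0 0 -3 6; 0 0 0 1]
T6·…·T1 = [3 0 6 -21; 0 2 0 -4; 0 0 -3 6; 0 0 0 1]
det M = -18; M⁻¹ = [1/3 0 2/3 3; 0 1/2 0 2; 0 0 -1/3 2; 0 0 0 1]
M⁻¹ · (-57/2, -14, 9/4)ᵀ = (-5, -5, 5/4)ᵀ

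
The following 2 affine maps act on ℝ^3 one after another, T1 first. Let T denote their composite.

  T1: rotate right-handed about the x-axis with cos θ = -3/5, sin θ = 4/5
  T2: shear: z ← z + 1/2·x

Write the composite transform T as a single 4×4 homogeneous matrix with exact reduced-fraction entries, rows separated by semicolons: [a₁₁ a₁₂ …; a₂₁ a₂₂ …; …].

T1 = [1 0 0 0; 0 -3/5 -4/5 0; 0 4/5 -3/5 0; 0 0 0 1]
T2·T1 = [1 0 0 0; 0 -3/5 -4/5 0; 1/2 4/5 -3/5 0; 0 0 0 1]

T = [1 0 0 0; 0 -3/5 -4/5 0; 1/2 4/5 -3/5 0; 0 0 0 1]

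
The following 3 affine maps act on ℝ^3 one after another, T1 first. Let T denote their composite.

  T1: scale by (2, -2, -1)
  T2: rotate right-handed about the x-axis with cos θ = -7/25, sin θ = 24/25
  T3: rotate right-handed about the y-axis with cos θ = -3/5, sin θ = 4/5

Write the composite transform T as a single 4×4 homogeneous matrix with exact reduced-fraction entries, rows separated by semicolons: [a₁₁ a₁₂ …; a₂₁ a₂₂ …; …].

T = [-6/5 -192/125 28/125 0; 0 14/25 24/25 0; -8/5 144/125 -21/125 0; 0 0 0 1]

T1 = [2 0 0 0; 0 -2 0 0; 0 0 -1 0; 0 0 0 1]
T2·T1 = [2 0 0 0; 0 14/25 24/25 0; 0 -48/25 7/25 0; 0 0 0 1]
T3·…·T1 = [-6/5 -192/125 28/125 0; 0 14/25 24/25 0; -8/5 144/125 -21/125 0; 0 0 0 1]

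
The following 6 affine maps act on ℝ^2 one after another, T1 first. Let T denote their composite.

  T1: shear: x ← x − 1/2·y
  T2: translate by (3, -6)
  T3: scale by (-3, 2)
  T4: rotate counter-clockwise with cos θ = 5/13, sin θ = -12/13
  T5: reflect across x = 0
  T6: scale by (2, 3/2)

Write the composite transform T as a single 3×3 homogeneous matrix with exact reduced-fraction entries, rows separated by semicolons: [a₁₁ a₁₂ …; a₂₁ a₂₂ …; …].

T1 = [1 -1/2 0; 0 1 0; 0 0 1]
T2·T1 = [1 -1/2 3; 0 1 -6; 0 0 1]
T3·…·T1 = [-3 3/2 -9; 0 2 -12; 0 0 1]
T4·…·T1 = [-15/13 63/26 -189/13; 36/13 -8/13 48/13; 0 0 1]
T5·…·T1 = [15/13 -63/26 189/13; 36/13 -8/13 48/13; 0 0 1]
T6·…·T1 = [30/13 -63/13 378/13; 54/13 -12/13 72/13; 0 0 1]

T = [30/13 -63/13 378/13; 54/13 -12/13 72/13; 0 0 1]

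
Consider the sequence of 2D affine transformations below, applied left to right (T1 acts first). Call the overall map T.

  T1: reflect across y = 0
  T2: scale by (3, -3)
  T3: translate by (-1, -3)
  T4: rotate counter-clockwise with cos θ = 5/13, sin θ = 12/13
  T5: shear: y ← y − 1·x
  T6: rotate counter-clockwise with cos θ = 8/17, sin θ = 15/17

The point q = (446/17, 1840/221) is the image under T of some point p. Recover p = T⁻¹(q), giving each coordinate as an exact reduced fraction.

p = (3, -5)

T1 = [1 0 0; 0 -1 0; 0 0 1]
T2·T1 = [3 0 0; 0 3 0; 0 0 1]
T3·…·T1 = [3 0 -1; 0 3 -3; 0 0 1]
T4·…·T1 = [15/13 -36/13 31/13; 36/13 15/13 -27/13; 0 0 1]
T5·…·T1 = [15/13 -36/13 31/13; 21/13 51/13 -58/13; 0 0 1]
T6·…·T1 = [-15/17 -81/17 86/17; 393/221 -132/221 1/221; 0 0 1]
det M = 9; M⁻¹ = [-44/663 9/17 1/3; -131/663 -5/51 1; 0 0 1]
M⁻¹ · (446/17, 1840/221)ᵀ = (3, -5)ᵀ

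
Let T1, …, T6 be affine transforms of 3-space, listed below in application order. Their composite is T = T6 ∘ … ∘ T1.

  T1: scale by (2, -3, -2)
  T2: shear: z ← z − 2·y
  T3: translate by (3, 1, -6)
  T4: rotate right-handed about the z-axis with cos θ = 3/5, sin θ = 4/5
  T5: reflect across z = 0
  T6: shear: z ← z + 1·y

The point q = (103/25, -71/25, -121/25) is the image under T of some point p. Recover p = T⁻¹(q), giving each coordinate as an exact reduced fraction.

p = (-7/5, 2, 2)

T1 = [2 0 0 0; 0 -3 0 0; 0 0 -2 0; 0 0 0 1]
T2·T1 = [2 0 0 0; 0 -3 0 0; 0 6 -2 0; 0 0 0 1]
T3·…·T1 = [2 0 0 3; 0 -3 0 1; 0 6 -2 -6; 0 0 0 1]
T4·…·T1 = [6/5 12/5 0 1; 8/5 -9/5 0 3; 0 6 -2 -6; 0 0 0 1]
T5·…·T1 = [6/5 12/5 0 1; 8/5 -9/5 0 3; 0 -6 2 6; 0 0 0 1]
T6·…·T1 = [6/5 12/5 0 1; 8/5 -9/5 0 3; 8/5 -39/5 2 9; 0 0 0 1]
det M = -12; M⁻¹ = [3/10 2/5 0 -3/2; 4/15 -1/5 0 1/3; 4/5 -11/10 1/2 -2; 0 0 0 1]
M⁻¹ · (103/25, -71/25, -121/25)ᵀ = (-7/5, 2, 2)ᵀ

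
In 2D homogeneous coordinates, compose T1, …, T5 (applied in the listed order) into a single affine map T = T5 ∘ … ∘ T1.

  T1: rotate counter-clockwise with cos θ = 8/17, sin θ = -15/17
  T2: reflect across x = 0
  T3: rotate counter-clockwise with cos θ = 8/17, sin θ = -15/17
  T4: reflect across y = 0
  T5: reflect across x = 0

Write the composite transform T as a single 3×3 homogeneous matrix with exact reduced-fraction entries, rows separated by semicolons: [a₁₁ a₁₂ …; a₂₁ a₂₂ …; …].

T1 = [8/17 15/17 0; -15/17 8/17 0; 0 0 1]
T2·T1 = [-8/17 -15/17 0; -15/17 8/17 0; 0 0 1]
T3·…·T1 = [-1 0 0; 0 1 0; 0 0 1]
T4·…·T1 = [-1 0 0; 0 -1 0; 0 0 1]
T5·…·T1 = [1 0 0; 0 -1 0; 0 0 1]

T = [1 0 0; 0 -1 0; 0 0 1]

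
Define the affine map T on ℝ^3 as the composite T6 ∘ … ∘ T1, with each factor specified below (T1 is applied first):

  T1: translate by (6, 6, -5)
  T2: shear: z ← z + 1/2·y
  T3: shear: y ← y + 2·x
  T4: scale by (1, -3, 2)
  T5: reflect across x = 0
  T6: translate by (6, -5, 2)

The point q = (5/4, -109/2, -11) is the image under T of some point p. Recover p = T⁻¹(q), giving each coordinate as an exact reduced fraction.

p = (-5/4, 1, -5)

T1 = [1 0 0 6; 0 1 0 6; 0 0 1 -5; 0 0 0 1]
T2·T1 = [1 0 0 6; 0 1 0 6; 0 1/2 1 -2; 0 0 0 1]
T3·…·T1 = [1 0 0 6; 2 1 0 18; 0 1/2 1 -2; 0 0 0 1]
T4·…·T1 = [1 0 0 6; -6 -3 0 -54; 0 1 2 -4; 0 0 0 1]
T5·…·T1 = [-1 0 0 -6; -6 -3 0 -54; 0 1 2 -4; 0 0 0 1]
T6·…·T1 = [-1 0 0 0; -6 -3 0 -59; 0 1 2 -2; 0 0 0 1]
det M = 6; M⁻¹ = [-1 0 0 0; 2 -1/3 0 -59/3; -1 1/6 1/2 65/6; 0 0 0 1]
M⁻¹ · (5/4, -109/2, -11)ᵀ = (-5/4, 1, -5)ᵀ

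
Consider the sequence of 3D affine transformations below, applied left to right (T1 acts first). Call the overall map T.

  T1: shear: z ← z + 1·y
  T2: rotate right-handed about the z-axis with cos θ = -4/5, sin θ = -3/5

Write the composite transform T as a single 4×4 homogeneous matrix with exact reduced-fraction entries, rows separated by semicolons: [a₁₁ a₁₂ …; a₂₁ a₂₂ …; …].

T = [-4/5 3/5 0 0; -3/5 -4/5 0 0; 0 1 1 0; 0 0 0 1]

T1 = [1 0 0 0; 0 1 0 0; 0 1 1 0; 0 0 0 1]
T2·T1 = [-4/5 3/5 0 0; -3/5 -4/5 0 0; 0 1 1 0; 0 0 0 1]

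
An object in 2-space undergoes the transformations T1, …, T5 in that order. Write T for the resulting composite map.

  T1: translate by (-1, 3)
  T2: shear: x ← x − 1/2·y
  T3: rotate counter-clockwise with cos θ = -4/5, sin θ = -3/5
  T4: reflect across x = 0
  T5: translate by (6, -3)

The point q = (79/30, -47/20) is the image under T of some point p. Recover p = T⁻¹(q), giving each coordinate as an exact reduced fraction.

T1 = [1 0 -1; 0 1 3; 0 0 1]
T2·T1 = [1 -1/2 -5/2; 0 1 3; 0 0 1]
T3·…·T1 = [-4/5 1 19/5; -3/5 -1/2 -9/10; 0 0 1]
T4·…·T1 = [4/5 -1 -19/5; -3/5 -1/2 -9/10; 0 0 1]
T5·…·T1 = [4/5 -1 11/5; -3/5 -1/2 -39/10; 0 0 1]
det M = -1; M⁻¹ = [1/2 -1 -5; -3/5 -4/5 -9/5; 0 0 1]
M⁻¹ · (79/30, -47/20)ᵀ = (-4/3, -3/2)ᵀ

p = (-4/3, -3/2)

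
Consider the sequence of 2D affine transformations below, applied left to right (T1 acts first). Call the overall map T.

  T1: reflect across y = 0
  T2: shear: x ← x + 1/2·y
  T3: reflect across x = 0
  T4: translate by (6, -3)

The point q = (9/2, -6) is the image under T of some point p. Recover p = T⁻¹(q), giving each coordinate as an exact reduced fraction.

p = (3, 3)

T1 = [1 0 0; 0 -1 0; 0 0 1]
T2·T1 = [1 -1/2 0; 0 -1 0; 0 0 1]
T3·…·T1 = [-1 1/2 0; 0 -1 0; 0 0 1]
T4·…·T1 = [-1 1/2 6; 0 -1 -3; 0 0 1]
det M = 1; M⁻¹ = [-1 -1/2 9/2; 0 -1 -3; 0 0 1]
M⁻¹ · (9/2, -6)ᵀ = (3, 3)ᵀ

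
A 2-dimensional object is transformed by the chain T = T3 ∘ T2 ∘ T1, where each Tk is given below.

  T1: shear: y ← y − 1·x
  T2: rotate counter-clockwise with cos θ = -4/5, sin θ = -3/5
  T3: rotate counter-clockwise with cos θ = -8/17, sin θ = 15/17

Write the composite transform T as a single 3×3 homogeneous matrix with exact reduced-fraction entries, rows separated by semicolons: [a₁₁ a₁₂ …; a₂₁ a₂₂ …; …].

T = [41/85 36/85 0; -113/85 77/85 0; 0 0 1]

T1 = [1 0 0; -1 1 0; 0 0 1]
T2·T1 = [-7/5 3/5 0; 1/5 -4/5 0; 0 0 1]
T3·…·T1 = [41/85 36/85 0; -113/85 77/85 0; 0 0 1]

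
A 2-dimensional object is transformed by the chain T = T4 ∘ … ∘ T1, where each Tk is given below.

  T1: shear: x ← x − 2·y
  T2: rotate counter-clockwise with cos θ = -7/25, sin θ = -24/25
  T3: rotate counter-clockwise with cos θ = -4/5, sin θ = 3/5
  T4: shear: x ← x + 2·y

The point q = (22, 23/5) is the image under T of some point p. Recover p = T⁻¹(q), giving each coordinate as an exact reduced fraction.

p = (5, -4)

T1 = [1 -2 0; 0 1 0; 0 0 1]
T2·T1 = [-7/25 38/25 0; -24/25 41/25 0; 0 0 1]
T3·…·T1 = [4/5 -11/5 0; 3/5 -2/5 0; 0 0 1]
T4·…·T1 = [2 -3 0; 3/5 -2/5 0; 0 0 1]
det M = 1; M⁻¹ = [-2/5 3 0; -3/5 2 0; 0 0 1]
M⁻¹ · (22, 23/5)ᵀ = (5, -4)ᵀ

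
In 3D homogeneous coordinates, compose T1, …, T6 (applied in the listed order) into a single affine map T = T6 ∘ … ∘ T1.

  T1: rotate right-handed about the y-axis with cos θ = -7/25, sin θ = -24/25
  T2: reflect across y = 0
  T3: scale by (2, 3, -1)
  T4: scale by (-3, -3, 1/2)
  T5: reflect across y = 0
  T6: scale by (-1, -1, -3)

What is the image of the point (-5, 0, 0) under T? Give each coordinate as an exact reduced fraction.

T(p) = (42/5, 0, -36/5)

T1 rotate right-handed about the y-axis with cos θ = -7/25, sin θ = -24/25: (-5, 0, 0) → (7/5, 0, -24/5)
T2 reflect across y = 0: (7/5, 0, -24/5) → (7/5, 0, -24/5)
T3 scale by (2, 3, -1): (7/5, 0, -24/5) → (14/5, 0, 24/5)
T4 scale by (-3, -3, 1/2): (14/5, 0, 24/5) → (-42/5, 0, 12/5)
T5 reflect across y = 0: (-42/5, 0, 12/5) → (-42/5, 0, 12/5)
T6 scale by (-1, -1, -3): (-42/5, 0, 12/5) → (42/5, 0, -36/5)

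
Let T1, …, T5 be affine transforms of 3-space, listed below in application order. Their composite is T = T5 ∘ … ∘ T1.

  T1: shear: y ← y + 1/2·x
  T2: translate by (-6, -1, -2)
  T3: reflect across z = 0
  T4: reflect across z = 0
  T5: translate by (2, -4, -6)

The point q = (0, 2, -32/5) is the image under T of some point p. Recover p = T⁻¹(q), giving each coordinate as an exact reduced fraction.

p = (4, 5, 8/5)

T1 = [1 0 0 0; 1/2 1 0 0; 0 0 1 0; 0 0 0 1]
T2·T1 = [1 0 0 -6; 1/2 1 0 -1; 0 0 1 -2; 0 0 0 1]
T3·…·T1 = [1 0 0 -6; 1/2 1 0 -1; 0 0 -1 2; 0 0 0 1]
T4·…·T1 = [1 0 0 -6; 1/2 1 0 -1; 0 0 1 -2; 0 0 0 1]
T5·…·T1 = [1 0 0 -4; 1/2 1 0 -5; 0 0 1 -8; 0 0 0 1]
det M = 1; M⁻¹ = [1 0 0 4; -1/2 1 0 3; 0 0 1 8; 0 0 0 1]
M⁻¹ · (0, 2, -32/5)ᵀ = (4, 5, 8/5)ᵀ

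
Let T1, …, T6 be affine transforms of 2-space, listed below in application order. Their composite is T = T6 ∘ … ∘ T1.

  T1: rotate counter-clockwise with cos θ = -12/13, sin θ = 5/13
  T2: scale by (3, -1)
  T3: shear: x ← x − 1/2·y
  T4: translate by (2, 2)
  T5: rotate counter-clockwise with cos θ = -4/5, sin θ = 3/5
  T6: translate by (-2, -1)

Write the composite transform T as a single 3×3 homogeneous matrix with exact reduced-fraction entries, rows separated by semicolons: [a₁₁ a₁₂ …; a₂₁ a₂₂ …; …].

T1 = [-12/13 -5/13 0; 5/13 -12/13 0; 0 0 1]
T2·T1 = [-36/13 -15/13 0; -5/13 12/13 0; 0 0 1]
T3·…·T1 = [-67/26 -21/13 0; -5/13 12/13 0; 0 0 1]
T4·…·T1 = [-67/26 -21/13 2; -5/13 12/13 2; 0 0 1]
T5·…·T1 = [149/65 48/65 -14/5; -161/130 -111/65 -2/5; 0 0 1]
T6·…·T1 = [149/65 48/65 -24/5; -161/130 -111/65 -7/5; 0 0 1]

T = [149/65 48/65 -24/5; -161/130 -111/65 -7/5; 0 0 1]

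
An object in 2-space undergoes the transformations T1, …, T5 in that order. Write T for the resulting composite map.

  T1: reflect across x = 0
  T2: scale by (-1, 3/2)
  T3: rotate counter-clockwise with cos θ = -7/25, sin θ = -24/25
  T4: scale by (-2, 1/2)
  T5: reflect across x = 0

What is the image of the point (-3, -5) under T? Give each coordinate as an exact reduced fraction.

T(p) = (-318/25, 249/100)

T1 reflect across x = 0: (-3, -5) → (3, -5)
T2 scale by (-1, 3/2): (3, -5) → (-3, -15/2)
T3 rotate counter-clockwise with cos θ = -7/25, sin θ = -24/25: (-3, -15/2) → (-159/25, 249/50)
T4 scale by (-2, 1/2): (-159/25, 249/50) → (318/25, 249/100)
T5 reflect across x = 0: (318/25, 249/100) → (-318/25, 249/100)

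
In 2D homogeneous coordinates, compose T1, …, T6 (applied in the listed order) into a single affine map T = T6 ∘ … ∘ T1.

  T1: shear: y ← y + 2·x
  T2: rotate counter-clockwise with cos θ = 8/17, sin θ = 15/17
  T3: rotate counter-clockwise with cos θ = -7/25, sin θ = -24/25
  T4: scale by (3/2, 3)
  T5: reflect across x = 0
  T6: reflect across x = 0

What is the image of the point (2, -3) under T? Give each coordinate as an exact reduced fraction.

T1 shear: y ← y + 2·x: (2, -3) → (2, 1)
T2 rotate counter-clockwise with cos θ = 8/17, sin θ = 15/17: (2, 1) → (1/17, 38/17)
T3 rotate counter-clockwise with cos θ = -7/25, sin θ = -24/25: (1/17, 38/17) → (181/85, -58/85)
T4 scale by (3/2, 3): (181/85, -58/85) → (543/170, -174/85)
T5 reflect across x = 0: (543/170, -174/85) → (-543/170, -174/85)
T6 reflect across x = 0: (-543/170, -174/85) → (543/170, -174/85)

T(p) = (543/170, -174/85)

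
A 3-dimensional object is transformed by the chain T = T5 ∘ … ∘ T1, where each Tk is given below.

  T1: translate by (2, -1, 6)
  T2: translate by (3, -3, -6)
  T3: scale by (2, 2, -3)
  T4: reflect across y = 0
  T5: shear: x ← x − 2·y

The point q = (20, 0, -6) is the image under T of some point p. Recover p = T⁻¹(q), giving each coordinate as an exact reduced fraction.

p = (5, 4, 2)

T1 = [1 0 0 2; 0 1 0 -1; 0 0 1 6; 0 0 0 1]
T2·T1 = [1 0 0 5; 0 1 0 -4; 0 0 1 0; 0 0 0 1]
T3·…·T1 = [2 0 0 10; 0 2 0 -8; 0 0 -3 0; 0 0 0 1]
T4·…·T1 = [2 0 0 10; 0 -2 0 8; 0 0 -3 0; 0 0 0 1]
T5·…·T1 = [2 4 0 -6; 0 -2 0 8; 0 0 -3 0; 0 0 0 1]
det M = 12; M⁻¹ = [1/2 1 0 -5; 0 -1/2 0 4; 0 0 -1/3 0; 0 0 0 1]
M⁻¹ · (20, 0, -6)ᵀ = (5, 4, 2)ᵀ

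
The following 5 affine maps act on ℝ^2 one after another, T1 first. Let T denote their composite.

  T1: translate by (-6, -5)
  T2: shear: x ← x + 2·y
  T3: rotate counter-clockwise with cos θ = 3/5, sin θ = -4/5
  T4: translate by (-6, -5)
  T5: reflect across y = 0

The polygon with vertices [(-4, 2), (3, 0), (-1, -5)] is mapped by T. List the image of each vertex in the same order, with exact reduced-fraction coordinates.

image vertices: (-18, -6), (-89/5, -12/5), (-151/5, -53/5)

T1 translate by (-6, -5): (-4, 2) → (-10, -3); (3, 0) → (-3, -5); (-1, -5) → (-7, -10)
T2 shear: x ← x + 2·y: (-10, -3) → (-16, -3); (-3, -5) → (-13, -5); (-7, -10) → (-27, -10)
T3 rotate counter-clockwise with cos θ = 3/5, sin θ = -4/5: (-16, -3) → (-12, 11); (-13, -5) → (-59/5, 37/5); (-27, -10) → (-121/5, 78/5)
T4 translate by (-6, -5): (-12, 11) → (-18, 6); (-59/5, 37/5) → (-89/5, 12/5); (-121/5, 78/5) → (-151/5, 53/5)
T5 reflect across y = 0: (-18, 6) → (-18, -6); (-89/5, 12/5) → (-89/5, -12/5); (-151/5, 53/5) → (-151/5, -53/5)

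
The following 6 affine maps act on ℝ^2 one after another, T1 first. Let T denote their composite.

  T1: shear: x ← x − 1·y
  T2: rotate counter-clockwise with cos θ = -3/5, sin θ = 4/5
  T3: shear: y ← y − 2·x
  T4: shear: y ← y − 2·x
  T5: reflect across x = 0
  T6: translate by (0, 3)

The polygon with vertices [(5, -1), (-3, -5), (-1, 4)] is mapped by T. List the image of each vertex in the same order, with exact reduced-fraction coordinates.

T1 shear: x ← x − 1·y: (5, -1) → (6, -1); (-3, -5) → (2, -5); (-1, 4) → (-5, 4)
T2 rotate counter-clockwise with cos θ = -3/5, sin θ = 4/5: (6, -1) → (-14/5, 27/5); (2, -5) → (14/5, 23/5); (-5, 4) → (-1/5, -32/5)
T3 shear: y ← y − 2·x: (-14/5, 27/5) → (-14/5, 11); (14/5, 23/5) → (14/5, -1); (-1/5, -32/5) → (-1/5, -6)
T4 shear: y ← y − 2·x: (-14/5, 11) → (-14/5, 83/5); (14/5, -1) → (14/5, -33/5); (-1/5, -6) → (-1/5, -28/5)
T5 reflect across x = 0: (-14/5, 83/5) → (14/5, 83/5); (14/5, -33/5) → (-14/5, -33/5); (-1/5, -28/5) → (1/5, -28/5)
T6 translate by (0, 3): (14/5, 83/5) → (14/5, 98/5); (-14/5, -33/5) → (-14/5, -18/5); (1/5, -28/5) → (1/5, -13/5)

image vertices: (14/5, 98/5), (-14/5, -18/5), (1/5, -13/5)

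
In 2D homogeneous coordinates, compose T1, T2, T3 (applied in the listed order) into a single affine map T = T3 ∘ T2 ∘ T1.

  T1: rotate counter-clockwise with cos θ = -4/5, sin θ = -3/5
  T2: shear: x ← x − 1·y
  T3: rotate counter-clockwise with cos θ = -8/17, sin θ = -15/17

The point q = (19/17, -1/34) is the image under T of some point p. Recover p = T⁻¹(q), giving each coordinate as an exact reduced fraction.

T1 = [-4/5 3/5 0; -3/5 -4/5 0; 0 0 1]
T2·T1 = [-1/5 7/5 0; -3/5 -4/5 0; 0 0 1]
T3·…·T1 = [-37/85 -116/85 0; 39/85 -73/85 0; 0 0 1]
det M = 1; M⁻¹ = [-73/85 116/85 0; -39/85 -37/85 0; 0 0 1]
M⁻¹ · (19/17, -1/34)ᵀ = (-1, -1/2)ᵀ

p = (-1, -1/2)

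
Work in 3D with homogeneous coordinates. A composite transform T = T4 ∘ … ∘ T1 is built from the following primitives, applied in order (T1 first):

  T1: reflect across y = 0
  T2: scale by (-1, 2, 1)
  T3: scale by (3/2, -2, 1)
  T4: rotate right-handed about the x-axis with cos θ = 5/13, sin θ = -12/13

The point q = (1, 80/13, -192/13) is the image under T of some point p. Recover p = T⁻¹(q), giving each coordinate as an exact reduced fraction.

T1 = [1 0 0 0; 0 -1 0 0; 0 0 1 0; 0 0 0 1]
T2·T1 = [-1 0 0 0; 0 -2 0 0; 0 0 1 0; 0 0 0 1]
T3·…·T1 = [-3/2 0 0 0; 0 4 0 0; 0 0 1 0; 0 0 0 1]
T4·…·T1 = [-3/2 0 0 0; 0 20/13 12/13 0; 0 -48/13 5/13 0; 0 0 0 1]
det M = -6; M⁻¹ = [-2/3 0 0 0; 0 5/52 -3/13 0; 0 12/13 5/13 0; 0 0 0 1]
M⁻¹ · (1, 80/13, -192/13)ᵀ = (-2/3, 4, 0)ᵀ

p = (-2/3, 4, 0)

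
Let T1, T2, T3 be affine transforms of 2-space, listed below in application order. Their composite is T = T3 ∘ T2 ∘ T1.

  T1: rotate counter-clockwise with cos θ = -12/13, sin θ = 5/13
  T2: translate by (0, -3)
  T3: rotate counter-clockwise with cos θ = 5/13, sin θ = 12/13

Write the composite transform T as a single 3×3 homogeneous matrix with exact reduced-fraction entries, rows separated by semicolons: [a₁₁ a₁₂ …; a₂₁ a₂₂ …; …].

T = [-120/169 119/169 36/13; -119/169 -120/169 -15/13; 0 0 1]

T1 = [-12/13 -5/13 0; 5/13 -12/13 0; 0 0 1]
T2·T1 = [-12/13 -5/13 0; 5/13 -12/13 -3; 0 0 1]
T3·…·T1 = [-120/169 119/169 36/13; -119/169 -120/169 -15/13; 0 0 1]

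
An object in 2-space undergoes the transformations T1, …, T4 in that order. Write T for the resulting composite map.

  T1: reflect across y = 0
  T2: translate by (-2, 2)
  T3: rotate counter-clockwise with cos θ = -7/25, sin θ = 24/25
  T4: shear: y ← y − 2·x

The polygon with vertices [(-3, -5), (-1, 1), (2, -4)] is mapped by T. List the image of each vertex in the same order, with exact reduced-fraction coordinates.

T1 reflect across y = 0: (-3, -5) → (-3, 5); (-1, 1) → (-1, -1); (2, -4) → (2, 4)
T2 translate by (-2, 2): (-3, 5) → (-5, 7); (-1, -1) → (-3, 1); (2, 4) → (0, 6)
T3 rotate counter-clockwise with cos θ = -7/25, sin θ = 24/25: (-5, 7) → (-133/25, -169/25); (-3, 1) → (-3/25, -79/25); (0, 6) → (-144/25, -42/25)
T4 shear: y ← y − 2·x: (-133/25, -169/25) → (-133/25, 97/25); (-3/25, -79/25) → (-3/25, -73/25); (-144/25, -42/25) → (-144/25, 246/25)

image vertices: (-133/25, 97/25), (-3/25, -73/25), (-144/25, 246/25)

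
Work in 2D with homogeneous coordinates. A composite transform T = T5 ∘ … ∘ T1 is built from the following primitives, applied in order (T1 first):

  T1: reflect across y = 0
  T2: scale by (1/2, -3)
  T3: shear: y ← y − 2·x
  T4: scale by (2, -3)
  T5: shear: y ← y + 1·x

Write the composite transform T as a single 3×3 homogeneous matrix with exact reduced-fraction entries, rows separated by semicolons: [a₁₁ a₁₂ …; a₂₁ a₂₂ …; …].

T = [1 0 0; 4 -9 0; 0 0 1]

T1 = [1 0 0; 0 -1 0; 0 0 1]
T2·T1 = [1/2 0 0; 0 3 0; 0 0 1]
T3·…·T1 = [1/2 0 0; -1 3 0; 0 0 1]
T4·…·T1 = [1 0 0; 3 -9 0; 0 0 1]
T5·…·T1 = [1 0 0; 4 -9 0; 0 0 1]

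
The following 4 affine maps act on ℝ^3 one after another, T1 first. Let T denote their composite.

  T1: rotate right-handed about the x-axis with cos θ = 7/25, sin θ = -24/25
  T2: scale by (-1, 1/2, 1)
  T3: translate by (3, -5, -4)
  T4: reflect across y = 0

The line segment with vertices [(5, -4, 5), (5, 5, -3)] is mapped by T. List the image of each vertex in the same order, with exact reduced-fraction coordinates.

image vertices: (-2, 79/25, 31/25), (-2, 287/50, -241/25)

T1 rotate right-handed about the x-axis with cos θ = 7/25, sin θ = -24/25: (5, -4, 5) → (5, 92/25, 131/25); (5, 5, -3) → (5, -37/25, -141/25)
T2 scale by (-1, 1/2, 1): (5, 92/25, 131/25) → (-5, 46/25, 131/25); (5, -37/25, -141/25) → (-5, -37/50, -141/25)
T3 translate by (3, -5, -4): (-5, 46/25, 131/25) → (-2, -79/25, 31/25); (-5, -37/50, -141/25) → (-2, -287/50, -241/25)
T4 reflect across y = 0: (-2, -79/25, 31/25) → (-2, 79/25, 31/25); (-2, -287/50, -241/25) → (-2, 287/50, -241/25)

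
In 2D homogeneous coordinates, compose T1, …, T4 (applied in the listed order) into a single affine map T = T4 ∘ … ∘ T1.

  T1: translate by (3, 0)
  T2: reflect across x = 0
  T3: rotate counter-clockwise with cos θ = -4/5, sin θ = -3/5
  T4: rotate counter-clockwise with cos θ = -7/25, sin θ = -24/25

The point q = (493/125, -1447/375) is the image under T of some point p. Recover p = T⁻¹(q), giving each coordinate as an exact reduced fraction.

T1 = [1 0 3; 0 1 0; 0 0 1]
T2·T1 = [-1 0 -3; 0 1 0; 0 0 1]
T3·…·T1 = [4/5 3/5 12/5; 3/5 -4/5 9/5; 0 0 1]
T4·…·T1 = [44/125 -117/125 132/125; -117/125 -44/125 -351/125; 0 0 1]
det M = -1; M⁻¹ = [44/125 -117/125 -3; -117/125 -44/125 0; 0 0 1]
M⁻¹ · (493/125, -1447/375)ᵀ = (2, -7/3)ᵀ

p = (2, -7/3)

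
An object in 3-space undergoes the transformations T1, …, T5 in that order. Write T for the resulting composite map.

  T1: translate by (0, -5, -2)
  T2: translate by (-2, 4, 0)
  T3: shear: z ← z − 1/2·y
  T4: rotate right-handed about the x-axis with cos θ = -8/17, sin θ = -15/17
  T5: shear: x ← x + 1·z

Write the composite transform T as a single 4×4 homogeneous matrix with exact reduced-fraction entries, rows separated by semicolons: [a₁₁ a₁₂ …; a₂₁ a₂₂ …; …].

T1 = [1 0 0 0; 0 1 0 -5; 0 0 1 -2; 0 0 0 1]
T2·T1 = [1 0 0 -2; 0 1 0 -1; 0 0 1 -2; 0 0 0 1]
T3·…·T1 = [1 0 0 -2; 0 1 0 -1; 0 -1/2 1 -3/2; 0 0 0 1]
T4·…·T1 = [1 0 0 -2; 0 -31/34 15/17 -29/34; 0 -11/17 -8/17 27/17; 0 0 0 1]
T5·…·T1 = [1 -11/17 -8/17 -7/17; 0 -31/34 15/17 -29/34; 0 -11/17 -8/17 27/17; 0 0 0 1]

T = [1 -11/17 -8/17 -7/17; 0 -31/34 15/17 -29/34; 0 -11/17 -8/17 27/17; 0 0 0 1]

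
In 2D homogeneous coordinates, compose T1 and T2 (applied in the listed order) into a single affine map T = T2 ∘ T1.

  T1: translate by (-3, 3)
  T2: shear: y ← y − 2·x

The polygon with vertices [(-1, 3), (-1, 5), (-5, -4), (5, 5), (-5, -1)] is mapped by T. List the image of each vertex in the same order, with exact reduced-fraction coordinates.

image vertices: (-4, 14), (-4, 16), (-8, 15), (2, 4), (-8, 18)

T1 translate by (-3, 3): (-1, 3) → (-4, 6); (-1, 5) → (-4, 8); (-5, -4) → (-8, -1); (5, 5) → (2, 8); (-5, -1) → (-8, 2)
T2 shear: y ← y − 2·x: (-4, 6) → (-4, 14); (-4, 8) → (-4, 16); (-8, -1) → (-8, 15); (2, 8) → (2, 4); (-8, 2) → (-8, 18)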